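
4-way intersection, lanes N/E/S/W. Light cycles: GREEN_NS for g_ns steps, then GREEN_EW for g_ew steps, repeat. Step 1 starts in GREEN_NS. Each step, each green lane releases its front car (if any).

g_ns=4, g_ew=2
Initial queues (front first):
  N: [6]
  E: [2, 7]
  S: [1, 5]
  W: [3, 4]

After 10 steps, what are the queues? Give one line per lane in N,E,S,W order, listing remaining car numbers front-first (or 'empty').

Step 1 [NS]: N:car6-GO,E:wait,S:car1-GO,W:wait | queues: N=0 E=2 S=1 W=2
Step 2 [NS]: N:empty,E:wait,S:car5-GO,W:wait | queues: N=0 E=2 S=0 W=2
Step 3 [NS]: N:empty,E:wait,S:empty,W:wait | queues: N=0 E=2 S=0 W=2
Step 4 [NS]: N:empty,E:wait,S:empty,W:wait | queues: N=0 E=2 S=0 W=2
Step 5 [EW]: N:wait,E:car2-GO,S:wait,W:car3-GO | queues: N=0 E=1 S=0 W=1
Step 6 [EW]: N:wait,E:car7-GO,S:wait,W:car4-GO | queues: N=0 E=0 S=0 W=0

N: empty
E: empty
S: empty
W: empty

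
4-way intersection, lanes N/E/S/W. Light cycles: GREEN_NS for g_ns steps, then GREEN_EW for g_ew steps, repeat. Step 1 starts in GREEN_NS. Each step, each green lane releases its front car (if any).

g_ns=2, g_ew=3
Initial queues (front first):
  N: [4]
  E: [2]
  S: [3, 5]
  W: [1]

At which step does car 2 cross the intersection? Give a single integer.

Step 1 [NS]: N:car4-GO,E:wait,S:car3-GO,W:wait | queues: N=0 E=1 S=1 W=1
Step 2 [NS]: N:empty,E:wait,S:car5-GO,W:wait | queues: N=0 E=1 S=0 W=1
Step 3 [EW]: N:wait,E:car2-GO,S:wait,W:car1-GO | queues: N=0 E=0 S=0 W=0
Car 2 crosses at step 3

3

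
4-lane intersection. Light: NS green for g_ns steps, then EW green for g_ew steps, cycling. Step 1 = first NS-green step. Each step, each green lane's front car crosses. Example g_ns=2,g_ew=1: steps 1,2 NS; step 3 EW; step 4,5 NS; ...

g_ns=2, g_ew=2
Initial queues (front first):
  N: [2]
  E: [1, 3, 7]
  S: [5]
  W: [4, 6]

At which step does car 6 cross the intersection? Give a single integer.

Step 1 [NS]: N:car2-GO,E:wait,S:car5-GO,W:wait | queues: N=0 E=3 S=0 W=2
Step 2 [NS]: N:empty,E:wait,S:empty,W:wait | queues: N=0 E=3 S=0 W=2
Step 3 [EW]: N:wait,E:car1-GO,S:wait,W:car4-GO | queues: N=0 E=2 S=0 W=1
Step 4 [EW]: N:wait,E:car3-GO,S:wait,W:car6-GO | queues: N=0 E=1 S=0 W=0
Step 5 [NS]: N:empty,E:wait,S:empty,W:wait | queues: N=0 E=1 S=0 W=0
Step 6 [NS]: N:empty,E:wait,S:empty,W:wait | queues: N=0 E=1 S=0 W=0
Step 7 [EW]: N:wait,E:car7-GO,S:wait,W:empty | queues: N=0 E=0 S=0 W=0
Car 6 crosses at step 4

4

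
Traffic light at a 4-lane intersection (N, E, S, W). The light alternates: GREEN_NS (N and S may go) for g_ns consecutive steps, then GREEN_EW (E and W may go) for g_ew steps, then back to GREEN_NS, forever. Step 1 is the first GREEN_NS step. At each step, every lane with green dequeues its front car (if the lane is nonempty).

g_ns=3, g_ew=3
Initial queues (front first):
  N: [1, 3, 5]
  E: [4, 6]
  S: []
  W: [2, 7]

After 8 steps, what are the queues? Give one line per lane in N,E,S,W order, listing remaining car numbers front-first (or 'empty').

Step 1 [NS]: N:car1-GO,E:wait,S:empty,W:wait | queues: N=2 E=2 S=0 W=2
Step 2 [NS]: N:car3-GO,E:wait,S:empty,W:wait | queues: N=1 E=2 S=0 W=2
Step 3 [NS]: N:car5-GO,E:wait,S:empty,W:wait | queues: N=0 E=2 S=0 W=2
Step 4 [EW]: N:wait,E:car4-GO,S:wait,W:car2-GO | queues: N=0 E=1 S=0 W=1
Step 5 [EW]: N:wait,E:car6-GO,S:wait,W:car7-GO | queues: N=0 E=0 S=0 W=0

N: empty
E: empty
S: empty
W: empty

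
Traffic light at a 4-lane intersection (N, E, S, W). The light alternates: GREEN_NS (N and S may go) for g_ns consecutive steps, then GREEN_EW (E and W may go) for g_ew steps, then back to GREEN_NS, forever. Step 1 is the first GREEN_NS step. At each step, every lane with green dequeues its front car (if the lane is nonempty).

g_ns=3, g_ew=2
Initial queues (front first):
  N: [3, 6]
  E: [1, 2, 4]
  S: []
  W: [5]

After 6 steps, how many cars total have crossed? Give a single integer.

Step 1 [NS]: N:car3-GO,E:wait,S:empty,W:wait | queues: N=1 E=3 S=0 W=1
Step 2 [NS]: N:car6-GO,E:wait,S:empty,W:wait | queues: N=0 E=3 S=0 W=1
Step 3 [NS]: N:empty,E:wait,S:empty,W:wait | queues: N=0 E=3 S=0 W=1
Step 4 [EW]: N:wait,E:car1-GO,S:wait,W:car5-GO | queues: N=0 E=2 S=0 W=0
Step 5 [EW]: N:wait,E:car2-GO,S:wait,W:empty | queues: N=0 E=1 S=0 W=0
Step 6 [NS]: N:empty,E:wait,S:empty,W:wait | queues: N=0 E=1 S=0 W=0
Cars crossed by step 6: 5

Answer: 5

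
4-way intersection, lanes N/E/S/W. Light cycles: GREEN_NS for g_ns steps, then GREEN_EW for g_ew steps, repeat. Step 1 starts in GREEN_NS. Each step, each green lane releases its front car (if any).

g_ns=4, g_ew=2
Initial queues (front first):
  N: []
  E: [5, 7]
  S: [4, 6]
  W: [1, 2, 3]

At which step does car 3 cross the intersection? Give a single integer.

Step 1 [NS]: N:empty,E:wait,S:car4-GO,W:wait | queues: N=0 E=2 S=1 W=3
Step 2 [NS]: N:empty,E:wait,S:car6-GO,W:wait | queues: N=0 E=2 S=0 W=3
Step 3 [NS]: N:empty,E:wait,S:empty,W:wait | queues: N=0 E=2 S=0 W=3
Step 4 [NS]: N:empty,E:wait,S:empty,W:wait | queues: N=0 E=2 S=0 W=3
Step 5 [EW]: N:wait,E:car5-GO,S:wait,W:car1-GO | queues: N=0 E=1 S=0 W=2
Step 6 [EW]: N:wait,E:car7-GO,S:wait,W:car2-GO | queues: N=0 E=0 S=0 W=1
Step 7 [NS]: N:empty,E:wait,S:empty,W:wait | queues: N=0 E=0 S=0 W=1
Step 8 [NS]: N:empty,E:wait,S:empty,W:wait | queues: N=0 E=0 S=0 W=1
Step 9 [NS]: N:empty,E:wait,S:empty,W:wait | queues: N=0 E=0 S=0 W=1
Step 10 [NS]: N:empty,E:wait,S:empty,W:wait | queues: N=0 E=0 S=0 W=1
Step 11 [EW]: N:wait,E:empty,S:wait,W:car3-GO | queues: N=0 E=0 S=0 W=0
Car 3 crosses at step 11

11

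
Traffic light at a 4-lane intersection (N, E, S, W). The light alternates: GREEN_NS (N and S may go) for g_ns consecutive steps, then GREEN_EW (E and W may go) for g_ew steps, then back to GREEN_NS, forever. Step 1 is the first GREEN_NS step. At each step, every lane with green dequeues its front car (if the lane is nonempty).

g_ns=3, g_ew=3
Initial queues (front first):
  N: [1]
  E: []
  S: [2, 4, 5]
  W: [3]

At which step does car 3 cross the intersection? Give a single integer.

Step 1 [NS]: N:car1-GO,E:wait,S:car2-GO,W:wait | queues: N=0 E=0 S=2 W=1
Step 2 [NS]: N:empty,E:wait,S:car4-GO,W:wait | queues: N=0 E=0 S=1 W=1
Step 3 [NS]: N:empty,E:wait,S:car5-GO,W:wait | queues: N=0 E=0 S=0 W=1
Step 4 [EW]: N:wait,E:empty,S:wait,W:car3-GO | queues: N=0 E=0 S=0 W=0
Car 3 crosses at step 4

4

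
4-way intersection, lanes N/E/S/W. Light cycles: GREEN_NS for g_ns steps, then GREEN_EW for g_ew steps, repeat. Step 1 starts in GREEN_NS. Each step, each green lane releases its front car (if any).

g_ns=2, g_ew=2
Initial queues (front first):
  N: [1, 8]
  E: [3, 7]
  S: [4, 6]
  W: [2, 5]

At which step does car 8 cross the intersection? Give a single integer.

Step 1 [NS]: N:car1-GO,E:wait,S:car4-GO,W:wait | queues: N=1 E=2 S=1 W=2
Step 2 [NS]: N:car8-GO,E:wait,S:car6-GO,W:wait | queues: N=0 E=2 S=0 W=2
Step 3 [EW]: N:wait,E:car3-GO,S:wait,W:car2-GO | queues: N=0 E=1 S=0 W=1
Step 4 [EW]: N:wait,E:car7-GO,S:wait,W:car5-GO | queues: N=0 E=0 S=0 W=0
Car 8 crosses at step 2

2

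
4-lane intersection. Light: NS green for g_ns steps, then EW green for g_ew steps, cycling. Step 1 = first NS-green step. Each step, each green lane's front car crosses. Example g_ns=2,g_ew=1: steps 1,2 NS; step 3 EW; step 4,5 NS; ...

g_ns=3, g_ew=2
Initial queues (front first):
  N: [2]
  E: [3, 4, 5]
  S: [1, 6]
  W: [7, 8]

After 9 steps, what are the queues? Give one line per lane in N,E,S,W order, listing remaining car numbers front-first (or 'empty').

Step 1 [NS]: N:car2-GO,E:wait,S:car1-GO,W:wait | queues: N=0 E=3 S=1 W=2
Step 2 [NS]: N:empty,E:wait,S:car6-GO,W:wait | queues: N=0 E=3 S=0 W=2
Step 3 [NS]: N:empty,E:wait,S:empty,W:wait | queues: N=0 E=3 S=0 W=2
Step 4 [EW]: N:wait,E:car3-GO,S:wait,W:car7-GO | queues: N=0 E=2 S=0 W=1
Step 5 [EW]: N:wait,E:car4-GO,S:wait,W:car8-GO | queues: N=0 E=1 S=0 W=0
Step 6 [NS]: N:empty,E:wait,S:empty,W:wait | queues: N=0 E=1 S=0 W=0
Step 7 [NS]: N:empty,E:wait,S:empty,W:wait | queues: N=0 E=1 S=0 W=0
Step 8 [NS]: N:empty,E:wait,S:empty,W:wait | queues: N=0 E=1 S=0 W=0
Step 9 [EW]: N:wait,E:car5-GO,S:wait,W:empty | queues: N=0 E=0 S=0 W=0

N: empty
E: empty
S: empty
W: empty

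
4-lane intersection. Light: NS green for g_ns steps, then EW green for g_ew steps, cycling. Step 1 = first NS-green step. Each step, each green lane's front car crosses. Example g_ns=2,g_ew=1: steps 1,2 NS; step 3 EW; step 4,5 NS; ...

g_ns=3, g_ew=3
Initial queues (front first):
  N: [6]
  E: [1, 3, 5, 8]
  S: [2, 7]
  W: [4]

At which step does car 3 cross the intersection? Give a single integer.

Step 1 [NS]: N:car6-GO,E:wait,S:car2-GO,W:wait | queues: N=0 E=4 S=1 W=1
Step 2 [NS]: N:empty,E:wait,S:car7-GO,W:wait | queues: N=0 E=4 S=0 W=1
Step 3 [NS]: N:empty,E:wait,S:empty,W:wait | queues: N=0 E=4 S=0 W=1
Step 4 [EW]: N:wait,E:car1-GO,S:wait,W:car4-GO | queues: N=0 E=3 S=0 W=0
Step 5 [EW]: N:wait,E:car3-GO,S:wait,W:empty | queues: N=0 E=2 S=0 W=0
Step 6 [EW]: N:wait,E:car5-GO,S:wait,W:empty | queues: N=0 E=1 S=0 W=0
Step 7 [NS]: N:empty,E:wait,S:empty,W:wait | queues: N=0 E=1 S=0 W=0
Step 8 [NS]: N:empty,E:wait,S:empty,W:wait | queues: N=0 E=1 S=0 W=0
Step 9 [NS]: N:empty,E:wait,S:empty,W:wait | queues: N=0 E=1 S=0 W=0
Step 10 [EW]: N:wait,E:car8-GO,S:wait,W:empty | queues: N=0 E=0 S=0 W=0
Car 3 crosses at step 5

5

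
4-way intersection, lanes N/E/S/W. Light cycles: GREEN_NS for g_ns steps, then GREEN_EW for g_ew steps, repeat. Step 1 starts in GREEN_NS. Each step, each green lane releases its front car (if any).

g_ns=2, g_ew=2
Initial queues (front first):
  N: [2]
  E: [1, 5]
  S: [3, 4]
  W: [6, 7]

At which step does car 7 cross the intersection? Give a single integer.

Step 1 [NS]: N:car2-GO,E:wait,S:car3-GO,W:wait | queues: N=0 E=2 S=1 W=2
Step 2 [NS]: N:empty,E:wait,S:car4-GO,W:wait | queues: N=0 E=2 S=0 W=2
Step 3 [EW]: N:wait,E:car1-GO,S:wait,W:car6-GO | queues: N=0 E=1 S=0 W=1
Step 4 [EW]: N:wait,E:car5-GO,S:wait,W:car7-GO | queues: N=0 E=0 S=0 W=0
Car 7 crosses at step 4

4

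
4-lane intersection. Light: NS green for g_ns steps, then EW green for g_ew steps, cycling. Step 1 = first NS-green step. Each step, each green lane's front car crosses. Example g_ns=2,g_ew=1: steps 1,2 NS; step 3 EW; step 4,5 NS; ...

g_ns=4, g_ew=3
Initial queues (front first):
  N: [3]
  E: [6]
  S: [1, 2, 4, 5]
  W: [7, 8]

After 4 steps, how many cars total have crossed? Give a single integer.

Answer: 5

Derivation:
Step 1 [NS]: N:car3-GO,E:wait,S:car1-GO,W:wait | queues: N=0 E=1 S=3 W=2
Step 2 [NS]: N:empty,E:wait,S:car2-GO,W:wait | queues: N=0 E=1 S=2 W=2
Step 3 [NS]: N:empty,E:wait,S:car4-GO,W:wait | queues: N=0 E=1 S=1 W=2
Step 4 [NS]: N:empty,E:wait,S:car5-GO,W:wait | queues: N=0 E=1 S=0 W=2
Cars crossed by step 4: 5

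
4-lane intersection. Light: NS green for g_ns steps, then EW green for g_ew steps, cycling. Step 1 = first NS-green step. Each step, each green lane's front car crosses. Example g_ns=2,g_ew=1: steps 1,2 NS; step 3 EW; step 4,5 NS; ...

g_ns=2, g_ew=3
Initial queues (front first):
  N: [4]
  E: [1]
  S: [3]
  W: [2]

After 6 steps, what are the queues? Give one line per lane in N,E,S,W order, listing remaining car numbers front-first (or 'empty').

Step 1 [NS]: N:car4-GO,E:wait,S:car3-GO,W:wait | queues: N=0 E=1 S=0 W=1
Step 2 [NS]: N:empty,E:wait,S:empty,W:wait | queues: N=0 E=1 S=0 W=1
Step 3 [EW]: N:wait,E:car1-GO,S:wait,W:car2-GO | queues: N=0 E=0 S=0 W=0

N: empty
E: empty
S: empty
W: empty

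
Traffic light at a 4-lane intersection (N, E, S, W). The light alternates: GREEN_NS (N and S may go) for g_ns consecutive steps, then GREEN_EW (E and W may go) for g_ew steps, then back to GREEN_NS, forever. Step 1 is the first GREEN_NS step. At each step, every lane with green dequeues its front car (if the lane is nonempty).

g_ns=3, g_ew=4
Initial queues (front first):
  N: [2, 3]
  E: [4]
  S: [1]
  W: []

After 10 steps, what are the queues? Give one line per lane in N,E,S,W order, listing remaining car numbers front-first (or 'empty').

Step 1 [NS]: N:car2-GO,E:wait,S:car1-GO,W:wait | queues: N=1 E=1 S=0 W=0
Step 2 [NS]: N:car3-GO,E:wait,S:empty,W:wait | queues: N=0 E=1 S=0 W=0
Step 3 [NS]: N:empty,E:wait,S:empty,W:wait | queues: N=0 E=1 S=0 W=0
Step 4 [EW]: N:wait,E:car4-GO,S:wait,W:empty | queues: N=0 E=0 S=0 W=0

N: empty
E: empty
S: empty
W: empty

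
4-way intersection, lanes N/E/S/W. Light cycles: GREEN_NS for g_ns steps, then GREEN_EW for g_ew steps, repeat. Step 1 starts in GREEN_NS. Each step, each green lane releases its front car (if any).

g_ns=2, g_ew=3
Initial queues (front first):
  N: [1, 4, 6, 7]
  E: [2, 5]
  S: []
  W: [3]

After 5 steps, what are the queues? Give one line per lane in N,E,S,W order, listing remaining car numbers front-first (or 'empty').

Step 1 [NS]: N:car1-GO,E:wait,S:empty,W:wait | queues: N=3 E=2 S=0 W=1
Step 2 [NS]: N:car4-GO,E:wait,S:empty,W:wait | queues: N=2 E=2 S=0 W=1
Step 3 [EW]: N:wait,E:car2-GO,S:wait,W:car3-GO | queues: N=2 E=1 S=0 W=0
Step 4 [EW]: N:wait,E:car5-GO,S:wait,W:empty | queues: N=2 E=0 S=0 W=0
Step 5 [EW]: N:wait,E:empty,S:wait,W:empty | queues: N=2 E=0 S=0 W=0

N: 6 7
E: empty
S: empty
W: empty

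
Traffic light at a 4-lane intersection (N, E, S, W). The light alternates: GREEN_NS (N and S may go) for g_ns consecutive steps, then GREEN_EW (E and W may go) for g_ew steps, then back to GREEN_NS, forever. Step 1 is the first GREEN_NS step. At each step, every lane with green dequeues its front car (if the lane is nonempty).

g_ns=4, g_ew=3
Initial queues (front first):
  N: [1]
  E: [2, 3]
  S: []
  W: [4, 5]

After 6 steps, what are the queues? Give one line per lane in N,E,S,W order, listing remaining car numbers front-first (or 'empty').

Step 1 [NS]: N:car1-GO,E:wait,S:empty,W:wait | queues: N=0 E=2 S=0 W=2
Step 2 [NS]: N:empty,E:wait,S:empty,W:wait | queues: N=0 E=2 S=0 W=2
Step 3 [NS]: N:empty,E:wait,S:empty,W:wait | queues: N=0 E=2 S=0 W=2
Step 4 [NS]: N:empty,E:wait,S:empty,W:wait | queues: N=0 E=2 S=0 W=2
Step 5 [EW]: N:wait,E:car2-GO,S:wait,W:car4-GO | queues: N=0 E=1 S=0 W=1
Step 6 [EW]: N:wait,E:car3-GO,S:wait,W:car5-GO | queues: N=0 E=0 S=0 W=0

N: empty
E: empty
S: empty
W: empty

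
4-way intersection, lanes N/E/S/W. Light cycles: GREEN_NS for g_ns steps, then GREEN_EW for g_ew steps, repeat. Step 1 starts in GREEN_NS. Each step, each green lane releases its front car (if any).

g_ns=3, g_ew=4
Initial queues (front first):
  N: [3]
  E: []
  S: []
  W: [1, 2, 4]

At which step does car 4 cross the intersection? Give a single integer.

Step 1 [NS]: N:car3-GO,E:wait,S:empty,W:wait | queues: N=0 E=0 S=0 W=3
Step 2 [NS]: N:empty,E:wait,S:empty,W:wait | queues: N=0 E=0 S=0 W=3
Step 3 [NS]: N:empty,E:wait,S:empty,W:wait | queues: N=0 E=0 S=0 W=3
Step 4 [EW]: N:wait,E:empty,S:wait,W:car1-GO | queues: N=0 E=0 S=0 W=2
Step 5 [EW]: N:wait,E:empty,S:wait,W:car2-GO | queues: N=0 E=0 S=0 W=1
Step 6 [EW]: N:wait,E:empty,S:wait,W:car4-GO | queues: N=0 E=0 S=0 W=0
Car 4 crosses at step 6

6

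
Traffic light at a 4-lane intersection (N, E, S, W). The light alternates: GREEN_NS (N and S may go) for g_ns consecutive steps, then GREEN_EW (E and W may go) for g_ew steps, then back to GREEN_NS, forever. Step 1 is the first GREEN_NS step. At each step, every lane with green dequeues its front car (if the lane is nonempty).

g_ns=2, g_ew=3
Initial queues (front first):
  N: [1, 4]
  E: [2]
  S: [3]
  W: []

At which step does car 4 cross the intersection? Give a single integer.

Step 1 [NS]: N:car1-GO,E:wait,S:car3-GO,W:wait | queues: N=1 E=1 S=0 W=0
Step 2 [NS]: N:car4-GO,E:wait,S:empty,W:wait | queues: N=0 E=1 S=0 W=0
Step 3 [EW]: N:wait,E:car2-GO,S:wait,W:empty | queues: N=0 E=0 S=0 W=0
Car 4 crosses at step 2

2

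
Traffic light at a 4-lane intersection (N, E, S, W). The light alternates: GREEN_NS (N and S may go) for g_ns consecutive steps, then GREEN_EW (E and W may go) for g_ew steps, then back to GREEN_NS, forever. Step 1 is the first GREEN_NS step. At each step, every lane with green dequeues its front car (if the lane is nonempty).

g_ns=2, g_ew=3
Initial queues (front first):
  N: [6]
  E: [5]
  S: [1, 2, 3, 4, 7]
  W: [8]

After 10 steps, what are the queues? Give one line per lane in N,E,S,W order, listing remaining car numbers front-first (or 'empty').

Step 1 [NS]: N:car6-GO,E:wait,S:car1-GO,W:wait | queues: N=0 E=1 S=4 W=1
Step 2 [NS]: N:empty,E:wait,S:car2-GO,W:wait | queues: N=0 E=1 S=3 W=1
Step 3 [EW]: N:wait,E:car5-GO,S:wait,W:car8-GO | queues: N=0 E=0 S=3 W=0
Step 4 [EW]: N:wait,E:empty,S:wait,W:empty | queues: N=0 E=0 S=3 W=0
Step 5 [EW]: N:wait,E:empty,S:wait,W:empty | queues: N=0 E=0 S=3 W=0
Step 6 [NS]: N:empty,E:wait,S:car3-GO,W:wait | queues: N=0 E=0 S=2 W=0
Step 7 [NS]: N:empty,E:wait,S:car4-GO,W:wait | queues: N=0 E=0 S=1 W=0
Step 8 [EW]: N:wait,E:empty,S:wait,W:empty | queues: N=0 E=0 S=1 W=0
Step 9 [EW]: N:wait,E:empty,S:wait,W:empty | queues: N=0 E=0 S=1 W=0
Step 10 [EW]: N:wait,E:empty,S:wait,W:empty | queues: N=0 E=0 S=1 W=0

N: empty
E: empty
S: 7
W: empty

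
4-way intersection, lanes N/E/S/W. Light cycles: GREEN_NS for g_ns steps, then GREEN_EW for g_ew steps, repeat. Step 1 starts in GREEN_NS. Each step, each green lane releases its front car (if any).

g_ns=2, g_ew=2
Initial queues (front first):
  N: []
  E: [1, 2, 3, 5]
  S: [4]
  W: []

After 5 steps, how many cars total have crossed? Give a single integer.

Step 1 [NS]: N:empty,E:wait,S:car4-GO,W:wait | queues: N=0 E=4 S=0 W=0
Step 2 [NS]: N:empty,E:wait,S:empty,W:wait | queues: N=0 E=4 S=0 W=0
Step 3 [EW]: N:wait,E:car1-GO,S:wait,W:empty | queues: N=0 E=3 S=0 W=0
Step 4 [EW]: N:wait,E:car2-GO,S:wait,W:empty | queues: N=0 E=2 S=0 W=0
Step 5 [NS]: N:empty,E:wait,S:empty,W:wait | queues: N=0 E=2 S=0 W=0
Cars crossed by step 5: 3

Answer: 3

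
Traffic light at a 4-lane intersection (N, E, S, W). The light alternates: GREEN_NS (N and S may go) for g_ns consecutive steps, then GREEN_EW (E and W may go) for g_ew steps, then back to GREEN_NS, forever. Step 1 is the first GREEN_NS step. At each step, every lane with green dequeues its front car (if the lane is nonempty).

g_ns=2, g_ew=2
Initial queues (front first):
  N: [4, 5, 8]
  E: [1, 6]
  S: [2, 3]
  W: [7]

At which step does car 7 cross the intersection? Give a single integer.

Step 1 [NS]: N:car4-GO,E:wait,S:car2-GO,W:wait | queues: N=2 E=2 S=1 W=1
Step 2 [NS]: N:car5-GO,E:wait,S:car3-GO,W:wait | queues: N=1 E=2 S=0 W=1
Step 3 [EW]: N:wait,E:car1-GO,S:wait,W:car7-GO | queues: N=1 E=1 S=0 W=0
Step 4 [EW]: N:wait,E:car6-GO,S:wait,W:empty | queues: N=1 E=0 S=0 W=0
Step 5 [NS]: N:car8-GO,E:wait,S:empty,W:wait | queues: N=0 E=0 S=0 W=0
Car 7 crosses at step 3

3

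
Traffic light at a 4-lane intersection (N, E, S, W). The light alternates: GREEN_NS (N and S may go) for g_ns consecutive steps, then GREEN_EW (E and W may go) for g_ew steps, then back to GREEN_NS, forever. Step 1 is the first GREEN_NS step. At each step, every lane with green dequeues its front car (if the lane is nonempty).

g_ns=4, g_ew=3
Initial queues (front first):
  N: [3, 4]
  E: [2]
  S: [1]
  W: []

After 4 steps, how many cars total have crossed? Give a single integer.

Answer: 3

Derivation:
Step 1 [NS]: N:car3-GO,E:wait,S:car1-GO,W:wait | queues: N=1 E=1 S=0 W=0
Step 2 [NS]: N:car4-GO,E:wait,S:empty,W:wait | queues: N=0 E=1 S=0 W=0
Step 3 [NS]: N:empty,E:wait,S:empty,W:wait | queues: N=0 E=1 S=0 W=0
Step 4 [NS]: N:empty,E:wait,S:empty,W:wait | queues: N=0 E=1 S=0 W=0
Cars crossed by step 4: 3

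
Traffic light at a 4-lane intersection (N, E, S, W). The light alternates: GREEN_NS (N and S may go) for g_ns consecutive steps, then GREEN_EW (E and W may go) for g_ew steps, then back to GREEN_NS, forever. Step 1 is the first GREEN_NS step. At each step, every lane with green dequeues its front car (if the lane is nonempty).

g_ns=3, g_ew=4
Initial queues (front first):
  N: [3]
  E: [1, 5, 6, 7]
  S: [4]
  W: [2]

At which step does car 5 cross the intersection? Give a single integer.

Step 1 [NS]: N:car3-GO,E:wait,S:car4-GO,W:wait | queues: N=0 E=4 S=0 W=1
Step 2 [NS]: N:empty,E:wait,S:empty,W:wait | queues: N=0 E=4 S=0 W=1
Step 3 [NS]: N:empty,E:wait,S:empty,W:wait | queues: N=0 E=4 S=0 W=1
Step 4 [EW]: N:wait,E:car1-GO,S:wait,W:car2-GO | queues: N=0 E=3 S=0 W=0
Step 5 [EW]: N:wait,E:car5-GO,S:wait,W:empty | queues: N=0 E=2 S=0 W=0
Step 6 [EW]: N:wait,E:car6-GO,S:wait,W:empty | queues: N=0 E=1 S=0 W=0
Step 7 [EW]: N:wait,E:car7-GO,S:wait,W:empty | queues: N=0 E=0 S=0 W=0
Car 5 crosses at step 5

5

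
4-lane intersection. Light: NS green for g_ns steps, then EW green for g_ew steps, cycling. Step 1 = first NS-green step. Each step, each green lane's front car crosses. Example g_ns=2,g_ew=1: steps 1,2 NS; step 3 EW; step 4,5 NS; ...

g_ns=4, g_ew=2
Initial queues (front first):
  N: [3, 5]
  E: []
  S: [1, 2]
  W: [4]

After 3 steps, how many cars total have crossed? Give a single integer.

Step 1 [NS]: N:car3-GO,E:wait,S:car1-GO,W:wait | queues: N=1 E=0 S=1 W=1
Step 2 [NS]: N:car5-GO,E:wait,S:car2-GO,W:wait | queues: N=0 E=0 S=0 W=1
Step 3 [NS]: N:empty,E:wait,S:empty,W:wait | queues: N=0 E=0 S=0 W=1
Cars crossed by step 3: 4

Answer: 4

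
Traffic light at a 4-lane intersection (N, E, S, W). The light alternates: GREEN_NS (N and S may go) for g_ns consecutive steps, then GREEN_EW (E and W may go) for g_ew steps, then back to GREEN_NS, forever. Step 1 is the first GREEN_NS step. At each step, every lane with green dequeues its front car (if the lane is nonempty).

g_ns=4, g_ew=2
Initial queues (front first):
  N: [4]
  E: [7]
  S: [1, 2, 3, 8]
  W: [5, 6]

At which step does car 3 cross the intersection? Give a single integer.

Step 1 [NS]: N:car4-GO,E:wait,S:car1-GO,W:wait | queues: N=0 E=1 S=3 W=2
Step 2 [NS]: N:empty,E:wait,S:car2-GO,W:wait | queues: N=0 E=1 S=2 W=2
Step 3 [NS]: N:empty,E:wait,S:car3-GO,W:wait | queues: N=0 E=1 S=1 W=2
Step 4 [NS]: N:empty,E:wait,S:car8-GO,W:wait | queues: N=0 E=1 S=0 W=2
Step 5 [EW]: N:wait,E:car7-GO,S:wait,W:car5-GO | queues: N=0 E=0 S=0 W=1
Step 6 [EW]: N:wait,E:empty,S:wait,W:car6-GO | queues: N=0 E=0 S=0 W=0
Car 3 crosses at step 3

3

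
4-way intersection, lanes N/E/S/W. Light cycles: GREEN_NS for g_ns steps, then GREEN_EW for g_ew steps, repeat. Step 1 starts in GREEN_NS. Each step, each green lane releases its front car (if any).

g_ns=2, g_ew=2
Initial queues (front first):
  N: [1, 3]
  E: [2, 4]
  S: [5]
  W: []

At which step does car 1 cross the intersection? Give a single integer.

Step 1 [NS]: N:car1-GO,E:wait,S:car5-GO,W:wait | queues: N=1 E=2 S=0 W=0
Step 2 [NS]: N:car3-GO,E:wait,S:empty,W:wait | queues: N=0 E=2 S=0 W=0
Step 3 [EW]: N:wait,E:car2-GO,S:wait,W:empty | queues: N=0 E=1 S=0 W=0
Step 4 [EW]: N:wait,E:car4-GO,S:wait,W:empty | queues: N=0 E=0 S=0 W=0
Car 1 crosses at step 1

1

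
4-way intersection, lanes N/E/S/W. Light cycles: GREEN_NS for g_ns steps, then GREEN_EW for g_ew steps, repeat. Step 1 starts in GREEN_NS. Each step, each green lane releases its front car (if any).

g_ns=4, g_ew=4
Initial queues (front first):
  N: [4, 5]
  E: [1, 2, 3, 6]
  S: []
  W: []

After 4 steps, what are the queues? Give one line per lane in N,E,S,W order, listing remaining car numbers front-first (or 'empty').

Step 1 [NS]: N:car4-GO,E:wait,S:empty,W:wait | queues: N=1 E=4 S=0 W=0
Step 2 [NS]: N:car5-GO,E:wait,S:empty,W:wait | queues: N=0 E=4 S=0 W=0
Step 3 [NS]: N:empty,E:wait,S:empty,W:wait | queues: N=0 E=4 S=0 W=0
Step 4 [NS]: N:empty,E:wait,S:empty,W:wait | queues: N=0 E=4 S=0 W=0

N: empty
E: 1 2 3 6
S: empty
W: empty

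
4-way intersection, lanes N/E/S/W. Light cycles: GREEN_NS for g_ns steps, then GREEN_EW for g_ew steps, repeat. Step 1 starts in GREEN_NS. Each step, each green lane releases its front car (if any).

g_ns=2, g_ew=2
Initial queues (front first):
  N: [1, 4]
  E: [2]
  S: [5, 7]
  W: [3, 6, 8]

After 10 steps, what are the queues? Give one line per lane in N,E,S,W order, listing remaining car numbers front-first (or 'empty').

Step 1 [NS]: N:car1-GO,E:wait,S:car5-GO,W:wait | queues: N=1 E=1 S=1 W=3
Step 2 [NS]: N:car4-GO,E:wait,S:car7-GO,W:wait | queues: N=0 E=1 S=0 W=3
Step 3 [EW]: N:wait,E:car2-GO,S:wait,W:car3-GO | queues: N=0 E=0 S=0 W=2
Step 4 [EW]: N:wait,E:empty,S:wait,W:car6-GO | queues: N=0 E=0 S=0 W=1
Step 5 [NS]: N:empty,E:wait,S:empty,W:wait | queues: N=0 E=0 S=0 W=1
Step 6 [NS]: N:empty,E:wait,S:empty,W:wait | queues: N=0 E=0 S=0 W=1
Step 7 [EW]: N:wait,E:empty,S:wait,W:car8-GO | queues: N=0 E=0 S=0 W=0

N: empty
E: empty
S: empty
W: empty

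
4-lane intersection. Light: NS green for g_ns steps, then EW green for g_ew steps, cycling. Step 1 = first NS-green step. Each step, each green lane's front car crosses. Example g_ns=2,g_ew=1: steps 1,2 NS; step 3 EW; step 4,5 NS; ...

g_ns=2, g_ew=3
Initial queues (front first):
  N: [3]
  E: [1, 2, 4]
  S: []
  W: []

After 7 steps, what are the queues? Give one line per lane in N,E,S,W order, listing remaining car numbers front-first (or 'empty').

Step 1 [NS]: N:car3-GO,E:wait,S:empty,W:wait | queues: N=0 E=3 S=0 W=0
Step 2 [NS]: N:empty,E:wait,S:empty,W:wait | queues: N=0 E=3 S=0 W=0
Step 3 [EW]: N:wait,E:car1-GO,S:wait,W:empty | queues: N=0 E=2 S=0 W=0
Step 4 [EW]: N:wait,E:car2-GO,S:wait,W:empty | queues: N=0 E=1 S=0 W=0
Step 5 [EW]: N:wait,E:car4-GO,S:wait,W:empty | queues: N=0 E=0 S=0 W=0

N: empty
E: empty
S: empty
W: empty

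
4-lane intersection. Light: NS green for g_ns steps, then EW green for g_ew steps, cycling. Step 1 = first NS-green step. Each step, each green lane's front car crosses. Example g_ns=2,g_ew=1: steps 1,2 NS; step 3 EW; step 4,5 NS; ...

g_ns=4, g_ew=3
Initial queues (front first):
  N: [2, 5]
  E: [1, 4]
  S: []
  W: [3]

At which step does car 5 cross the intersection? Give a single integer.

Step 1 [NS]: N:car2-GO,E:wait,S:empty,W:wait | queues: N=1 E=2 S=0 W=1
Step 2 [NS]: N:car5-GO,E:wait,S:empty,W:wait | queues: N=0 E=2 S=0 W=1
Step 3 [NS]: N:empty,E:wait,S:empty,W:wait | queues: N=0 E=2 S=0 W=1
Step 4 [NS]: N:empty,E:wait,S:empty,W:wait | queues: N=0 E=2 S=0 W=1
Step 5 [EW]: N:wait,E:car1-GO,S:wait,W:car3-GO | queues: N=0 E=1 S=0 W=0
Step 6 [EW]: N:wait,E:car4-GO,S:wait,W:empty | queues: N=0 E=0 S=0 W=0
Car 5 crosses at step 2

2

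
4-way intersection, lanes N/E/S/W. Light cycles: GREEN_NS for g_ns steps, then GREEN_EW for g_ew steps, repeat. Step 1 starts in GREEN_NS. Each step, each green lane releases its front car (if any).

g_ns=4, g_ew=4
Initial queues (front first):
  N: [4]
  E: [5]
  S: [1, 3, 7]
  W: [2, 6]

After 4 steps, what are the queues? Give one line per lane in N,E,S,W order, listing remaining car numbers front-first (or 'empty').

Step 1 [NS]: N:car4-GO,E:wait,S:car1-GO,W:wait | queues: N=0 E=1 S=2 W=2
Step 2 [NS]: N:empty,E:wait,S:car3-GO,W:wait | queues: N=0 E=1 S=1 W=2
Step 3 [NS]: N:empty,E:wait,S:car7-GO,W:wait | queues: N=0 E=1 S=0 W=2
Step 4 [NS]: N:empty,E:wait,S:empty,W:wait | queues: N=0 E=1 S=0 W=2

N: empty
E: 5
S: empty
W: 2 6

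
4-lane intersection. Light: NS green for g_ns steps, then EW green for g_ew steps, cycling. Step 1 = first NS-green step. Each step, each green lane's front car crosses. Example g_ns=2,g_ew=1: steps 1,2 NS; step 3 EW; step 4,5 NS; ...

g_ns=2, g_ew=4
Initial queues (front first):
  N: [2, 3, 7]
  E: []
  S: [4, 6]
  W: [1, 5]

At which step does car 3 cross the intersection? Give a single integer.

Step 1 [NS]: N:car2-GO,E:wait,S:car4-GO,W:wait | queues: N=2 E=0 S=1 W=2
Step 2 [NS]: N:car3-GO,E:wait,S:car6-GO,W:wait | queues: N=1 E=0 S=0 W=2
Step 3 [EW]: N:wait,E:empty,S:wait,W:car1-GO | queues: N=1 E=0 S=0 W=1
Step 4 [EW]: N:wait,E:empty,S:wait,W:car5-GO | queues: N=1 E=0 S=0 W=0
Step 5 [EW]: N:wait,E:empty,S:wait,W:empty | queues: N=1 E=0 S=0 W=0
Step 6 [EW]: N:wait,E:empty,S:wait,W:empty | queues: N=1 E=0 S=0 W=0
Step 7 [NS]: N:car7-GO,E:wait,S:empty,W:wait | queues: N=0 E=0 S=0 W=0
Car 3 crosses at step 2

2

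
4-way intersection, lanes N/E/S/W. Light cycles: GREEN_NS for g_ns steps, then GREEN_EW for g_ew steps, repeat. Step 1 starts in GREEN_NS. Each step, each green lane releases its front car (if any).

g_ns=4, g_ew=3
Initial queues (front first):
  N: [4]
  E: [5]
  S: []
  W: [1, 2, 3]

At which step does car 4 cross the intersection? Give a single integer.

Step 1 [NS]: N:car4-GO,E:wait,S:empty,W:wait | queues: N=0 E=1 S=0 W=3
Step 2 [NS]: N:empty,E:wait,S:empty,W:wait | queues: N=0 E=1 S=0 W=3
Step 3 [NS]: N:empty,E:wait,S:empty,W:wait | queues: N=0 E=1 S=0 W=3
Step 4 [NS]: N:empty,E:wait,S:empty,W:wait | queues: N=0 E=1 S=0 W=3
Step 5 [EW]: N:wait,E:car5-GO,S:wait,W:car1-GO | queues: N=0 E=0 S=0 W=2
Step 6 [EW]: N:wait,E:empty,S:wait,W:car2-GO | queues: N=0 E=0 S=0 W=1
Step 7 [EW]: N:wait,E:empty,S:wait,W:car3-GO | queues: N=0 E=0 S=0 W=0
Car 4 crosses at step 1

1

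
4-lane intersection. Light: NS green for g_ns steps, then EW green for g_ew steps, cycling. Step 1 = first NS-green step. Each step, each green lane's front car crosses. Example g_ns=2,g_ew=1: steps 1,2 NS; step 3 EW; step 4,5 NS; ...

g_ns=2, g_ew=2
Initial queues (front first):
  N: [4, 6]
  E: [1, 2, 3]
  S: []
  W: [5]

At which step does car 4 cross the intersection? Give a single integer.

Step 1 [NS]: N:car4-GO,E:wait,S:empty,W:wait | queues: N=1 E=3 S=0 W=1
Step 2 [NS]: N:car6-GO,E:wait,S:empty,W:wait | queues: N=0 E=3 S=0 W=1
Step 3 [EW]: N:wait,E:car1-GO,S:wait,W:car5-GO | queues: N=0 E=2 S=0 W=0
Step 4 [EW]: N:wait,E:car2-GO,S:wait,W:empty | queues: N=0 E=1 S=0 W=0
Step 5 [NS]: N:empty,E:wait,S:empty,W:wait | queues: N=0 E=1 S=0 W=0
Step 6 [NS]: N:empty,E:wait,S:empty,W:wait | queues: N=0 E=1 S=0 W=0
Step 7 [EW]: N:wait,E:car3-GO,S:wait,W:empty | queues: N=0 E=0 S=0 W=0
Car 4 crosses at step 1

1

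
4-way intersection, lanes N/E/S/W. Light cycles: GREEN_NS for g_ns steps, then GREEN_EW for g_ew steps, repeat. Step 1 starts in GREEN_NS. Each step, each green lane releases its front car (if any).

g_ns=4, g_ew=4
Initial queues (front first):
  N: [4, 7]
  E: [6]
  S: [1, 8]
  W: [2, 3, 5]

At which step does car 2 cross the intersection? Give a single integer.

Step 1 [NS]: N:car4-GO,E:wait,S:car1-GO,W:wait | queues: N=1 E=1 S=1 W=3
Step 2 [NS]: N:car7-GO,E:wait,S:car8-GO,W:wait | queues: N=0 E=1 S=0 W=3
Step 3 [NS]: N:empty,E:wait,S:empty,W:wait | queues: N=0 E=1 S=0 W=3
Step 4 [NS]: N:empty,E:wait,S:empty,W:wait | queues: N=0 E=1 S=0 W=3
Step 5 [EW]: N:wait,E:car6-GO,S:wait,W:car2-GO | queues: N=0 E=0 S=0 W=2
Step 6 [EW]: N:wait,E:empty,S:wait,W:car3-GO | queues: N=0 E=0 S=0 W=1
Step 7 [EW]: N:wait,E:empty,S:wait,W:car5-GO | queues: N=0 E=0 S=0 W=0
Car 2 crosses at step 5

5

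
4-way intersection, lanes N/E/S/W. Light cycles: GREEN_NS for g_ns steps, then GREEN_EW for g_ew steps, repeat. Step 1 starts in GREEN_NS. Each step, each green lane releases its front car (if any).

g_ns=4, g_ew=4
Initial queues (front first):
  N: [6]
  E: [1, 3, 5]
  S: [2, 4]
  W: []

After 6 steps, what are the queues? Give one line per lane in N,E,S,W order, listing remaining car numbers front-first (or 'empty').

Step 1 [NS]: N:car6-GO,E:wait,S:car2-GO,W:wait | queues: N=0 E=3 S=1 W=0
Step 2 [NS]: N:empty,E:wait,S:car4-GO,W:wait | queues: N=0 E=3 S=0 W=0
Step 3 [NS]: N:empty,E:wait,S:empty,W:wait | queues: N=0 E=3 S=0 W=0
Step 4 [NS]: N:empty,E:wait,S:empty,W:wait | queues: N=0 E=3 S=0 W=0
Step 5 [EW]: N:wait,E:car1-GO,S:wait,W:empty | queues: N=0 E=2 S=0 W=0
Step 6 [EW]: N:wait,E:car3-GO,S:wait,W:empty | queues: N=0 E=1 S=0 W=0

N: empty
E: 5
S: empty
W: empty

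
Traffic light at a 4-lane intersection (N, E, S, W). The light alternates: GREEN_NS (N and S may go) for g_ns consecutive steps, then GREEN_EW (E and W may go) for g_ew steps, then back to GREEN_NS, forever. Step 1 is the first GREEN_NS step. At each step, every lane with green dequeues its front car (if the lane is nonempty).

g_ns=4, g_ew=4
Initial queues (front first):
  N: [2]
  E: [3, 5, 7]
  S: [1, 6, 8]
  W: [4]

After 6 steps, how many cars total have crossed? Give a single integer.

Step 1 [NS]: N:car2-GO,E:wait,S:car1-GO,W:wait | queues: N=0 E=3 S=2 W=1
Step 2 [NS]: N:empty,E:wait,S:car6-GO,W:wait | queues: N=0 E=3 S=1 W=1
Step 3 [NS]: N:empty,E:wait,S:car8-GO,W:wait | queues: N=0 E=3 S=0 W=1
Step 4 [NS]: N:empty,E:wait,S:empty,W:wait | queues: N=0 E=3 S=0 W=1
Step 5 [EW]: N:wait,E:car3-GO,S:wait,W:car4-GO | queues: N=0 E=2 S=0 W=0
Step 6 [EW]: N:wait,E:car5-GO,S:wait,W:empty | queues: N=0 E=1 S=0 W=0
Cars crossed by step 6: 7

Answer: 7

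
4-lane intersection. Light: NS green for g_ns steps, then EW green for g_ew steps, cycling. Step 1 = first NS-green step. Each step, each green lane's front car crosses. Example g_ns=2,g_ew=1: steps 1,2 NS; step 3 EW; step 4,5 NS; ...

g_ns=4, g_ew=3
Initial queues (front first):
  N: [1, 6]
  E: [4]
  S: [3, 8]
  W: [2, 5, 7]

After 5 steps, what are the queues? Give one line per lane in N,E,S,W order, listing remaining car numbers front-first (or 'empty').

Step 1 [NS]: N:car1-GO,E:wait,S:car3-GO,W:wait | queues: N=1 E=1 S=1 W=3
Step 2 [NS]: N:car6-GO,E:wait,S:car8-GO,W:wait | queues: N=0 E=1 S=0 W=3
Step 3 [NS]: N:empty,E:wait,S:empty,W:wait | queues: N=0 E=1 S=0 W=3
Step 4 [NS]: N:empty,E:wait,S:empty,W:wait | queues: N=0 E=1 S=0 W=3
Step 5 [EW]: N:wait,E:car4-GO,S:wait,W:car2-GO | queues: N=0 E=0 S=0 W=2

N: empty
E: empty
S: empty
W: 5 7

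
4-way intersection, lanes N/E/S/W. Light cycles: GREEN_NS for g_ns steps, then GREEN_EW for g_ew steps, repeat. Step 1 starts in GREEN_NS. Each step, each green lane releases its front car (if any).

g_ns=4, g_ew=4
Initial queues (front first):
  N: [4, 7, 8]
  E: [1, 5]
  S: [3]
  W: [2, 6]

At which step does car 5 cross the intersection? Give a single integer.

Step 1 [NS]: N:car4-GO,E:wait,S:car3-GO,W:wait | queues: N=2 E=2 S=0 W=2
Step 2 [NS]: N:car7-GO,E:wait,S:empty,W:wait | queues: N=1 E=2 S=0 W=2
Step 3 [NS]: N:car8-GO,E:wait,S:empty,W:wait | queues: N=0 E=2 S=0 W=2
Step 4 [NS]: N:empty,E:wait,S:empty,W:wait | queues: N=0 E=2 S=0 W=2
Step 5 [EW]: N:wait,E:car1-GO,S:wait,W:car2-GO | queues: N=0 E=1 S=0 W=1
Step 6 [EW]: N:wait,E:car5-GO,S:wait,W:car6-GO | queues: N=0 E=0 S=0 W=0
Car 5 crosses at step 6

6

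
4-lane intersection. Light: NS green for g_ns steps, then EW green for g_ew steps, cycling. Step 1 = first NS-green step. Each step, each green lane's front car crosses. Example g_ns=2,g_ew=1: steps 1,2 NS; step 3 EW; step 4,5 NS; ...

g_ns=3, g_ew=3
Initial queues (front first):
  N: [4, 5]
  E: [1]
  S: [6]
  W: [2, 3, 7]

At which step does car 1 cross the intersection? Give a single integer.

Step 1 [NS]: N:car4-GO,E:wait,S:car6-GO,W:wait | queues: N=1 E=1 S=0 W=3
Step 2 [NS]: N:car5-GO,E:wait,S:empty,W:wait | queues: N=0 E=1 S=0 W=3
Step 3 [NS]: N:empty,E:wait,S:empty,W:wait | queues: N=0 E=1 S=0 W=3
Step 4 [EW]: N:wait,E:car1-GO,S:wait,W:car2-GO | queues: N=0 E=0 S=0 W=2
Step 5 [EW]: N:wait,E:empty,S:wait,W:car3-GO | queues: N=0 E=0 S=0 W=1
Step 6 [EW]: N:wait,E:empty,S:wait,W:car7-GO | queues: N=0 E=0 S=0 W=0
Car 1 crosses at step 4

4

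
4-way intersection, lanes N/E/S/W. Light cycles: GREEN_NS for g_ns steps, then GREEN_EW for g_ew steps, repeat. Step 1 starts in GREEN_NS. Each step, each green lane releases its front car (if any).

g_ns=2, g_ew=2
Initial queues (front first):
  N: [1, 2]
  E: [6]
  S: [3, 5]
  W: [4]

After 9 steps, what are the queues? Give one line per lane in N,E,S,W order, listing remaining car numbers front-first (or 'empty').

Step 1 [NS]: N:car1-GO,E:wait,S:car3-GO,W:wait | queues: N=1 E=1 S=1 W=1
Step 2 [NS]: N:car2-GO,E:wait,S:car5-GO,W:wait | queues: N=0 E=1 S=0 W=1
Step 3 [EW]: N:wait,E:car6-GO,S:wait,W:car4-GO | queues: N=0 E=0 S=0 W=0

N: empty
E: empty
S: empty
W: empty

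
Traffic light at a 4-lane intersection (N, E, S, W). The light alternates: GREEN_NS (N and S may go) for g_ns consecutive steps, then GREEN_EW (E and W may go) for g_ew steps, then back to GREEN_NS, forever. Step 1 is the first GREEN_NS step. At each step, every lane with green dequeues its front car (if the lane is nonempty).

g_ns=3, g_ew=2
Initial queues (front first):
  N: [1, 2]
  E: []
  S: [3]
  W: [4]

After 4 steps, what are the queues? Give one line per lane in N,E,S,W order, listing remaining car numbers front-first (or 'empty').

Step 1 [NS]: N:car1-GO,E:wait,S:car3-GO,W:wait | queues: N=1 E=0 S=0 W=1
Step 2 [NS]: N:car2-GO,E:wait,S:empty,W:wait | queues: N=0 E=0 S=0 W=1
Step 3 [NS]: N:empty,E:wait,S:empty,W:wait | queues: N=0 E=0 S=0 W=1
Step 4 [EW]: N:wait,E:empty,S:wait,W:car4-GO | queues: N=0 E=0 S=0 W=0

N: empty
E: empty
S: empty
W: empty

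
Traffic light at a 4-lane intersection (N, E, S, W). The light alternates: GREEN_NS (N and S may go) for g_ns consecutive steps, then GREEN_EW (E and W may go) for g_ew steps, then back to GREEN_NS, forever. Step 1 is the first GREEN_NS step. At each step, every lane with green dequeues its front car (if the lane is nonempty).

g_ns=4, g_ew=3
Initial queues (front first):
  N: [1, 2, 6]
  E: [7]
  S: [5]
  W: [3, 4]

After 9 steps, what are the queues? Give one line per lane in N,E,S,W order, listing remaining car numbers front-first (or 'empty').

Step 1 [NS]: N:car1-GO,E:wait,S:car5-GO,W:wait | queues: N=2 E=1 S=0 W=2
Step 2 [NS]: N:car2-GO,E:wait,S:empty,W:wait | queues: N=1 E=1 S=0 W=2
Step 3 [NS]: N:car6-GO,E:wait,S:empty,W:wait | queues: N=0 E=1 S=0 W=2
Step 4 [NS]: N:empty,E:wait,S:empty,W:wait | queues: N=0 E=1 S=0 W=2
Step 5 [EW]: N:wait,E:car7-GO,S:wait,W:car3-GO | queues: N=0 E=0 S=0 W=1
Step 6 [EW]: N:wait,E:empty,S:wait,W:car4-GO | queues: N=0 E=0 S=0 W=0

N: empty
E: empty
S: empty
W: empty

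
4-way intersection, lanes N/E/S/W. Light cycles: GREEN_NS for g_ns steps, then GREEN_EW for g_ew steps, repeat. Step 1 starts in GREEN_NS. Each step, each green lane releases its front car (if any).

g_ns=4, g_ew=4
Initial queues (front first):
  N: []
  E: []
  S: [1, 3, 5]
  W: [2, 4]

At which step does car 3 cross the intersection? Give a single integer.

Step 1 [NS]: N:empty,E:wait,S:car1-GO,W:wait | queues: N=0 E=0 S=2 W=2
Step 2 [NS]: N:empty,E:wait,S:car3-GO,W:wait | queues: N=0 E=0 S=1 W=2
Step 3 [NS]: N:empty,E:wait,S:car5-GO,W:wait | queues: N=0 E=0 S=0 W=2
Step 4 [NS]: N:empty,E:wait,S:empty,W:wait | queues: N=0 E=0 S=0 W=2
Step 5 [EW]: N:wait,E:empty,S:wait,W:car2-GO | queues: N=0 E=0 S=0 W=1
Step 6 [EW]: N:wait,E:empty,S:wait,W:car4-GO | queues: N=0 E=0 S=0 W=0
Car 3 crosses at step 2

2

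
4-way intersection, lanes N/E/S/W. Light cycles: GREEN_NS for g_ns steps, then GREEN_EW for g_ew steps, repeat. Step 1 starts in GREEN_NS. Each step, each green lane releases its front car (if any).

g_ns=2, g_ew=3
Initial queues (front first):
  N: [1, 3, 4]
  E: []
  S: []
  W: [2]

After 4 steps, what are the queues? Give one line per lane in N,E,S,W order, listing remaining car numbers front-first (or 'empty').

Step 1 [NS]: N:car1-GO,E:wait,S:empty,W:wait | queues: N=2 E=0 S=0 W=1
Step 2 [NS]: N:car3-GO,E:wait,S:empty,W:wait | queues: N=1 E=0 S=0 W=1
Step 3 [EW]: N:wait,E:empty,S:wait,W:car2-GO | queues: N=1 E=0 S=0 W=0
Step 4 [EW]: N:wait,E:empty,S:wait,W:empty | queues: N=1 E=0 S=0 W=0

N: 4
E: empty
S: empty
W: empty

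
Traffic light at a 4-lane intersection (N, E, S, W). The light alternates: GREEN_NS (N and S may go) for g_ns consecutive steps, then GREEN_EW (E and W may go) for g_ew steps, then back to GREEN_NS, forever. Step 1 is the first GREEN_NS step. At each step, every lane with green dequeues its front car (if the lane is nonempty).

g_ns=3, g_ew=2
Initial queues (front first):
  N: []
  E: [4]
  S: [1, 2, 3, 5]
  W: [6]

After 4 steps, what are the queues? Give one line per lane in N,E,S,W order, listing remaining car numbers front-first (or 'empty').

Step 1 [NS]: N:empty,E:wait,S:car1-GO,W:wait | queues: N=0 E=1 S=3 W=1
Step 2 [NS]: N:empty,E:wait,S:car2-GO,W:wait | queues: N=0 E=1 S=2 W=1
Step 3 [NS]: N:empty,E:wait,S:car3-GO,W:wait | queues: N=0 E=1 S=1 W=1
Step 4 [EW]: N:wait,E:car4-GO,S:wait,W:car6-GO | queues: N=0 E=0 S=1 W=0

N: empty
E: empty
S: 5
W: empty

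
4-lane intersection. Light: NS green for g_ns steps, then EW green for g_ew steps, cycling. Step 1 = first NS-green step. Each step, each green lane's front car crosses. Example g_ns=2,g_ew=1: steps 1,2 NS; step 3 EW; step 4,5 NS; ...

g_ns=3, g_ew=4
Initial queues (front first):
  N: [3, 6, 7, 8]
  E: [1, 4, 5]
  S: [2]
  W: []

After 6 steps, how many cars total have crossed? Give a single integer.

Answer: 7

Derivation:
Step 1 [NS]: N:car3-GO,E:wait,S:car2-GO,W:wait | queues: N=3 E=3 S=0 W=0
Step 2 [NS]: N:car6-GO,E:wait,S:empty,W:wait | queues: N=2 E=3 S=0 W=0
Step 3 [NS]: N:car7-GO,E:wait,S:empty,W:wait | queues: N=1 E=3 S=0 W=0
Step 4 [EW]: N:wait,E:car1-GO,S:wait,W:empty | queues: N=1 E=2 S=0 W=0
Step 5 [EW]: N:wait,E:car4-GO,S:wait,W:empty | queues: N=1 E=1 S=0 W=0
Step 6 [EW]: N:wait,E:car5-GO,S:wait,W:empty | queues: N=1 E=0 S=0 W=0
Cars crossed by step 6: 7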